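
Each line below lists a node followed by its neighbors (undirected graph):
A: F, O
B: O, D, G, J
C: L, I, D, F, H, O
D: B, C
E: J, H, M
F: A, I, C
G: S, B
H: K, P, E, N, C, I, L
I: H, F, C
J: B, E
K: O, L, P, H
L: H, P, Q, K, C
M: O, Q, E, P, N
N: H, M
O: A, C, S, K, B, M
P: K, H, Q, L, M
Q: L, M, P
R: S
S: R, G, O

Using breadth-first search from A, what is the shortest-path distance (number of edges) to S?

2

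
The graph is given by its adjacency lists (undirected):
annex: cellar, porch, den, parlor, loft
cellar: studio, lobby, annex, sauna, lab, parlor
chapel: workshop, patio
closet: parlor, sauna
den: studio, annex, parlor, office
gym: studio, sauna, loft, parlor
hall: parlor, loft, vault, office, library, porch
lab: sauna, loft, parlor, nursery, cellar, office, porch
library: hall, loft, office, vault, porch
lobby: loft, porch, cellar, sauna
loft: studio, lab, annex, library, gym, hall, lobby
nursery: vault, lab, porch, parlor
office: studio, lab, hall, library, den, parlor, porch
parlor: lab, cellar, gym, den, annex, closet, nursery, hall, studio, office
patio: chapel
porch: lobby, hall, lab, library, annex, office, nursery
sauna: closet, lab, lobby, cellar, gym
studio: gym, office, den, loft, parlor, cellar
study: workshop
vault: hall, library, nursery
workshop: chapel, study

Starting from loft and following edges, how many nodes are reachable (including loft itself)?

17

BFS from loft visits: loft, annex, gym, hall, lab, library, lobby, studio, cellar, den, parlor, porch, sauna, office, vault, nursery, closet
Reachable nodes: 17 of 21 total.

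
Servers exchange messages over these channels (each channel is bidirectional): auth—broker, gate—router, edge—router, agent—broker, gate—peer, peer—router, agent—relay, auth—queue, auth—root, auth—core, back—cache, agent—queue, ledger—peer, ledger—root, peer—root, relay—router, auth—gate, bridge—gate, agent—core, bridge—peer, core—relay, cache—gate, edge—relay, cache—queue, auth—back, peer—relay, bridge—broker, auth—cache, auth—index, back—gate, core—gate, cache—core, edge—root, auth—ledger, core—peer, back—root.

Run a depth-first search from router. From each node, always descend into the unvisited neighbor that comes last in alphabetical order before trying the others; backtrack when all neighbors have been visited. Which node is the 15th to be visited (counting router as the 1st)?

Visit router
router → relay
relay → peer
peer → root
root → ledger
ledger → auth
auth → queue
queue → cache
cache → gate
gate → core
core → agent
agent → broker
broker → bridge
gate → back
auth → index
root → edge

Visit order: router, relay, peer, root, ledger, auth, queue, cache, gate, core, agent, broker, bridge, back, index, edge

index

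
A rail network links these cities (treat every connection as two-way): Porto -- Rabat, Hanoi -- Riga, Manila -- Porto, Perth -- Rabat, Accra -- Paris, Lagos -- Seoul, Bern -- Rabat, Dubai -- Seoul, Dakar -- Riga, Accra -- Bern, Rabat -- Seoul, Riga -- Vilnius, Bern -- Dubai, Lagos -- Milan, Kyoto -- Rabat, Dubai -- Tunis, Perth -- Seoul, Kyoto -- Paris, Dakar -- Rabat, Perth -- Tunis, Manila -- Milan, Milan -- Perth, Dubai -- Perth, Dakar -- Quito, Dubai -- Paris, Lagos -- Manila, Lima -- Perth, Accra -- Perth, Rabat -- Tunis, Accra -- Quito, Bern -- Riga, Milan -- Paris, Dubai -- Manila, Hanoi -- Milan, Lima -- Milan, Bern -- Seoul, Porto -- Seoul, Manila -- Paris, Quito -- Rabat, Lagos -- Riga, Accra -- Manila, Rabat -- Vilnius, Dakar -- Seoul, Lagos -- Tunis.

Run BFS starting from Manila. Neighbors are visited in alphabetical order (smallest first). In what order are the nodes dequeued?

Manila, Accra, Dubai, Lagos, Milan, Paris, Porto, Bern, Perth, Quito, Seoul, Tunis, Riga, Hanoi, Lima, Kyoto, Rabat, Dakar, Vilnius

Visit Manila; enqueue Accra, Dubai, Lagos, Milan, Paris, Porto → queue [Accra, Dubai, Lagos, Milan, Paris, Porto]
Visit Accra; enqueue Bern, Perth, Quito → queue [Dubai, Lagos, Milan, Paris, Porto, Bern, Perth, Quito]
Visit Dubai; enqueue Seoul, Tunis → queue [Lagos, Milan, Paris, Porto, Bern, Perth, Quito, Seoul, Tunis]
Visit Lagos; enqueue Riga → queue [Milan, Paris, Porto, Bern, Perth, Quito, Seoul, Tunis, Riga]
Visit Milan; enqueue Hanoi, Lima → queue [Paris, Porto, Bern, Perth, Quito, Seoul, Tunis, Riga, Hanoi, Lima]
Visit Paris; enqueue Kyoto → queue [Porto, Bern, Perth, Quito, Seoul, Tunis, Riga, Hanoi, Lima, Kyoto]
Visit Porto; enqueue Rabat → queue [Bern, Perth, Quito, Seoul, Tunis, Riga, Hanoi, Lima, Kyoto, Rabat]
Visit Bern → queue [Perth, Quito, Seoul, Tunis, Riga, Hanoi, Lima, Kyoto, Rabat]
Visit Perth → queue [Quito, Seoul, Tunis, Riga, Hanoi, Lima, Kyoto, Rabat]
Visit Quito; enqueue Dakar → queue [Seoul, Tunis, Riga, Hanoi, Lima, Kyoto, Rabat, Dakar]
Visit Seoul → queue [Tunis, Riga, Hanoi, Lima, Kyoto, Rabat, Dakar]
Visit Tunis → queue [Riga, Hanoi, Lima, Kyoto, Rabat, Dakar]
Visit Riga; enqueue Vilnius → queue [Hanoi, Lima, Kyoto, Rabat, Dakar, Vilnius]
Visit Hanoi → queue [Lima, Kyoto, Rabat, Dakar, Vilnius]
Visit Lima → queue [Kyoto, Rabat, Dakar, Vilnius]
Visit Kyoto → queue [Rabat, Dakar, Vilnius]
Visit Rabat → queue [Dakar, Vilnius]
Visit Dakar → queue [Vilnius]
Visit Vilnius → queue []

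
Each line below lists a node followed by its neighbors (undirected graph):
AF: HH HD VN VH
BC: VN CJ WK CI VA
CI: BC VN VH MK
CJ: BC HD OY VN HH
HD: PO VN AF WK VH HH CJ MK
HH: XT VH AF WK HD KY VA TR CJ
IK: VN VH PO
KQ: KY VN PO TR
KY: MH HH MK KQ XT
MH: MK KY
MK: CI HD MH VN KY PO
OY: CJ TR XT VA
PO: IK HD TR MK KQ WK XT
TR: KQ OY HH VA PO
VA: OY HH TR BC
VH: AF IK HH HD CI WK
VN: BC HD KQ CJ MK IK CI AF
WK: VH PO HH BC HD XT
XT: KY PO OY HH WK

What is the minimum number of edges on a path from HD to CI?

2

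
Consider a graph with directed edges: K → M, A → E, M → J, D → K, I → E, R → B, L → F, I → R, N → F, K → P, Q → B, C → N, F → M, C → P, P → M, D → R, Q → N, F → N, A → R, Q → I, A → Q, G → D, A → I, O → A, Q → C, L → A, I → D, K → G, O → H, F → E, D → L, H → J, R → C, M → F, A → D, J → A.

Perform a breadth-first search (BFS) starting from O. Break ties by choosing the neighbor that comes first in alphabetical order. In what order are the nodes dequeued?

Visit O; enqueue A, H → queue [A, H]
Visit A; enqueue D, E, I, Q, R → queue [H, D, E, I, Q, R]
Visit H; enqueue J → queue [D, E, I, Q, R, J]
Visit D; enqueue K, L → queue [E, I, Q, R, J, K, L]
Visit E → queue [I, Q, R, J, K, L]
Visit I → queue [Q, R, J, K, L]
Visit Q; enqueue B, C, N → queue [R, J, K, L, B, C, N]
Visit R → queue [J, K, L, B, C, N]
Visit J → queue [K, L, B, C, N]
Visit K; enqueue G, M, P → queue [L, B, C, N, G, M, P]
Visit L; enqueue F → queue [B, C, N, G, M, P, F]
Visit B → queue [C, N, G, M, P, F]
Visit C → queue [N, G, M, P, F]
Visit N → queue [G, M, P, F]
Visit G → queue [M, P, F]
Visit M → queue [P, F]
Visit P → queue [F]
Visit F → queue []

O → A → H → D → E → I → Q → R → J → K → L → B → C → N → G → M → P → F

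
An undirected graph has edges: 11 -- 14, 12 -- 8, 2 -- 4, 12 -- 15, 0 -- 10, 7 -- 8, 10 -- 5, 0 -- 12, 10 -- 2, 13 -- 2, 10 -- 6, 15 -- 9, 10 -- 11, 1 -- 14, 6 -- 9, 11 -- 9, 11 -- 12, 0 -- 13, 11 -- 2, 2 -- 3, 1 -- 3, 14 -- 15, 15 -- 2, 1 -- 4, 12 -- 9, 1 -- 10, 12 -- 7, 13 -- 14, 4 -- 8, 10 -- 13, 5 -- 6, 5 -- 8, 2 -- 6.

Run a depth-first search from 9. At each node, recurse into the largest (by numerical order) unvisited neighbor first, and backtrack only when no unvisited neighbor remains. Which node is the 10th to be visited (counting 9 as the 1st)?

5

Visit 9
9 → 15
15 → 14
14 → 13
13 → 10
10 → 11
11 → 12
12 → 8
8 → 7
8 → 5
5 → 6
6 → 2
2 → 4
4 → 1
1 → 3
12 → 0

Visit order: 9, 15, 14, 13, 10, 11, 12, 8, 7, 5, 6, 2, 4, 1, 3, 0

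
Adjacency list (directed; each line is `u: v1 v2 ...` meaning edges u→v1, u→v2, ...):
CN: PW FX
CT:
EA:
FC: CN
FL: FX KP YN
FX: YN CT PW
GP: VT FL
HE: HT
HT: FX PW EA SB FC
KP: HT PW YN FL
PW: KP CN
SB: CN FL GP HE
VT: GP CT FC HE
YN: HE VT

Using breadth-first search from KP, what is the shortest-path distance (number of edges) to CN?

2

Level 0: KP
Level 1: FL, HT, PW, YN
Level 2: CN, EA, FC, FX, HE, SB, VT
Level 3: CT, GP
CN first appears at level 2.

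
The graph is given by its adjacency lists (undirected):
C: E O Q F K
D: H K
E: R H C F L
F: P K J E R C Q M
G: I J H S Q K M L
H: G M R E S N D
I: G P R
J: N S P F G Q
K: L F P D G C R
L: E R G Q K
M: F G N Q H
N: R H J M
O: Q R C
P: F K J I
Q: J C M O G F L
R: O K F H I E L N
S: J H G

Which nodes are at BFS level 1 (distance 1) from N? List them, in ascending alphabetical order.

H, J, M, R

Level 0: N
Level 1: H, J, M, R
Level 2: D, E, F, G, I, K, L, O, P, Q, S
Level 3: C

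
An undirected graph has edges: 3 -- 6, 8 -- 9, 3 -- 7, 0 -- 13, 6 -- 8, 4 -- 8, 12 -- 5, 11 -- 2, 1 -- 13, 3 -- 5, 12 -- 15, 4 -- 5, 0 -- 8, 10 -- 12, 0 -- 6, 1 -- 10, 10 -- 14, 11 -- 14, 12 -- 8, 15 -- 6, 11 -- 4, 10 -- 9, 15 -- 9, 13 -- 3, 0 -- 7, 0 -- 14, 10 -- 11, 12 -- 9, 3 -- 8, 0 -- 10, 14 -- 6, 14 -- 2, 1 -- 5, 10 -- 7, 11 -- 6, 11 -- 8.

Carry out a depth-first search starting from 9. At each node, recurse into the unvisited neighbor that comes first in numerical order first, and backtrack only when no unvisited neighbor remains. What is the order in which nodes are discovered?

9, 8, 0, 6, 3, 5, 1, 10, 7, 11, 2, 14, 4, 12, 15, 13

Visit 9
9 → 8
8 → 0
0 → 6
6 → 3
3 → 5
5 → 1
1 → 10
10 → 7
10 → 11
11 → 2
2 → 14
11 → 4
10 → 12
12 → 15
1 → 13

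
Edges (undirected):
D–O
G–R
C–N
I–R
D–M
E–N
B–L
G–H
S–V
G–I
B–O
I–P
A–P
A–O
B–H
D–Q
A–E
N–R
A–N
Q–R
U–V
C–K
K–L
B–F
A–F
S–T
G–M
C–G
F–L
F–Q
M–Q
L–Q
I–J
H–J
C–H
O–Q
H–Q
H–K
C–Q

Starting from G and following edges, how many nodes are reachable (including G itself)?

BFS from G visits: G, C, H, I, M, R, K, N, Q, B, J, P, D, L, A, E, F, O
Reachable nodes: 18 of 22 total.

18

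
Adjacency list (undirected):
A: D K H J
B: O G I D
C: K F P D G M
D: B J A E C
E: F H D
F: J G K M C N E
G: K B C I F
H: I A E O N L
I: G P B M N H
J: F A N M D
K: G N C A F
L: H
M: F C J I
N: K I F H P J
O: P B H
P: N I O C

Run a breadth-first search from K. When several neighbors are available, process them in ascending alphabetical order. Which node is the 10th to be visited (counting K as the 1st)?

Visit K; enqueue A, C, F, G, N → queue [A, C, F, G, N]
Visit A; enqueue D, H, J → queue [C, F, G, N, D, H, J]
Visit C; enqueue M, P → queue [F, G, N, D, H, J, M, P]
Visit F; enqueue E → queue [G, N, D, H, J, M, P, E]
Visit G; enqueue B, I → queue [N, D, H, J, M, P, E, B, I]
Visit N → queue [D, H, J, M, P, E, B, I]
Visit D → queue [H, J, M, P, E, B, I]
Visit H; enqueue L, O → queue [J, M, P, E, B, I, L, O]
Visit J → queue [M, P, E, B, I, L, O]
Visit M → queue [P, E, B, I, L, O]
Visit P → queue [E, B, I, L, O]
Visit E → queue [B, I, L, O]
Visit B → queue [I, L, O]
Visit I → queue [L, O]
Visit L → queue [O]
Visit O → queue []

Visit order: K, A, C, F, G, N, D, H, J, M, P, E, B, I, L, O

M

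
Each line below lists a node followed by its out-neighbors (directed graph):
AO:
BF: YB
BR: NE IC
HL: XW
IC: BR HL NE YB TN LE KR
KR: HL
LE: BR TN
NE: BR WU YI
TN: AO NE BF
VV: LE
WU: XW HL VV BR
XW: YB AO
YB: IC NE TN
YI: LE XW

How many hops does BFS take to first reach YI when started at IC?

Level 0: IC
Level 1: BR, HL, KR, LE, NE, TN, YB
Level 2: AO, BF, WU, XW, YI
Level 3: VV
YI first appears at level 2.

2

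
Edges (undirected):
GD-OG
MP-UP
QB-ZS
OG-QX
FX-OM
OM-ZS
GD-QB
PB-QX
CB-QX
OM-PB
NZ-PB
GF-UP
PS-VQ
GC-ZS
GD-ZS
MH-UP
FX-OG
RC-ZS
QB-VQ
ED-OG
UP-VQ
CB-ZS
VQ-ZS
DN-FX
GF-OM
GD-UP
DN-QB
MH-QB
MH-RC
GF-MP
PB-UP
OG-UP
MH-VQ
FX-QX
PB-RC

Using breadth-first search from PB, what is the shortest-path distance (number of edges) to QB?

3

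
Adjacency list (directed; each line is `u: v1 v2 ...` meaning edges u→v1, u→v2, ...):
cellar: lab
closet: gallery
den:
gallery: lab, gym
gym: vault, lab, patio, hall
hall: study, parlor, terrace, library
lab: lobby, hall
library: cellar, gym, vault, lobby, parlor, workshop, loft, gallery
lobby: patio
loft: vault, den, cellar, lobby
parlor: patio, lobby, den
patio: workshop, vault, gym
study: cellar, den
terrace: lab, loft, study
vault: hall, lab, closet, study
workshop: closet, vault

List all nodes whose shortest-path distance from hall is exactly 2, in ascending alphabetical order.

Level 0: hall
Level 1: library, parlor, study, terrace
Level 2: cellar, den, gallery, gym, lab, lobby, loft, patio, vault, workshop
Level 3: closet

cellar, den, gallery, gym, lab, lobby, loft, patio, vault, workshop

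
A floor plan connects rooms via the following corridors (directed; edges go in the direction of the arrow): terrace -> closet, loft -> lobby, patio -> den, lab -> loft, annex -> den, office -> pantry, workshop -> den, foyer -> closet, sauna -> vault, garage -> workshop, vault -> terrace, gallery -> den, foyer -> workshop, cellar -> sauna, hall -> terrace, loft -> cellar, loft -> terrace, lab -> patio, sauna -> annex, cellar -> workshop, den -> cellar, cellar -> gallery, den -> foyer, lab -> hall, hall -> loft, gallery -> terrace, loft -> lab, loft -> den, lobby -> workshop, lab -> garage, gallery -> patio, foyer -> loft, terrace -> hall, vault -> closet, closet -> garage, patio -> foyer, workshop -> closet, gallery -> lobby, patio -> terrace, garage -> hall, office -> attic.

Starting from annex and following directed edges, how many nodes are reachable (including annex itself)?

BFS from annex visits: annex, den, cellar, foyer, gallery, sauna, workshop, closet, loft, lobby, patio, terrace, vault, garage, lab, hall
Reachable nodes: 16 of 19 total.

16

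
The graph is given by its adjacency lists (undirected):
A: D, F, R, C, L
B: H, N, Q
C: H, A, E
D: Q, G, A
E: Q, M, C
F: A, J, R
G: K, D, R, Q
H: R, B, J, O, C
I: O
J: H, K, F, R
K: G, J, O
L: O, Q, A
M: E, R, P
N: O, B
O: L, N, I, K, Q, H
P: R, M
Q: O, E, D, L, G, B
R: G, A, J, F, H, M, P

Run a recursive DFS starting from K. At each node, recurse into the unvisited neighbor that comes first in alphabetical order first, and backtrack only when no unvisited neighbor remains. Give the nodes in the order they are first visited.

K, G, D, A, C, E, M, P, R, F, J, H, B, N, O, I, L, Q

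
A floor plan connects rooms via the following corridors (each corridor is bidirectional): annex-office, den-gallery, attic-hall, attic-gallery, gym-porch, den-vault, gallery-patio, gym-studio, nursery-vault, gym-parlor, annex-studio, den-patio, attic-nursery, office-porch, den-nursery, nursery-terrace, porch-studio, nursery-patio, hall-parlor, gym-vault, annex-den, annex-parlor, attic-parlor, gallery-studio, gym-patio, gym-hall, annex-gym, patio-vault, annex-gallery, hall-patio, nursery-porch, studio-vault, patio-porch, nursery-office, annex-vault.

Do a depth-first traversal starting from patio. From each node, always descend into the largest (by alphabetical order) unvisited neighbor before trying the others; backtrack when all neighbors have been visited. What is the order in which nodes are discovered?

Visit patio
patio → vault
vault → studio
studio → porch
porch → office
office → nursery
nursery → terrace
nursery → den
den → gallery
gallery → attic
attic → parlor
parlor → hall
hall → gym
gym → annex

patio -> vault -> studio -> porch -> office -> nursery -> terrace -> den -> gallery -> attic -> parlor -> hall -> gym -> annex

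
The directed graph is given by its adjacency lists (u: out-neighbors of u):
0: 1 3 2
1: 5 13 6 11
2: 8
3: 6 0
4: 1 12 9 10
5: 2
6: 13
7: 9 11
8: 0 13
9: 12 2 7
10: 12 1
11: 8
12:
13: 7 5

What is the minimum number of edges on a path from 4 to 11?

Level 0: 4
Level 1: 1, 9, 10, 12
Level 2: 2, 5, 6, 7, 11, 13
Level 3: 8
Level 4: 0
Level 5: 3
11 first appears at level 2.

2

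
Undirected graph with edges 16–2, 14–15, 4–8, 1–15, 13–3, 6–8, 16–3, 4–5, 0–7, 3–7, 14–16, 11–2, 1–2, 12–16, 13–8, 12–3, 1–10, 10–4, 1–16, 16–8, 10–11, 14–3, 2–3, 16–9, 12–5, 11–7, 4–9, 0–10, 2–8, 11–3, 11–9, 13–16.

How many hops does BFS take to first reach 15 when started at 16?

2

Level 0: 16
Level 1: 1, 2, 3, 8, 9, 12, 13, 14
Level 2: 4, 5, 6, 7, 10, 11, 15
Level 3: 0
15 first appears at level 2.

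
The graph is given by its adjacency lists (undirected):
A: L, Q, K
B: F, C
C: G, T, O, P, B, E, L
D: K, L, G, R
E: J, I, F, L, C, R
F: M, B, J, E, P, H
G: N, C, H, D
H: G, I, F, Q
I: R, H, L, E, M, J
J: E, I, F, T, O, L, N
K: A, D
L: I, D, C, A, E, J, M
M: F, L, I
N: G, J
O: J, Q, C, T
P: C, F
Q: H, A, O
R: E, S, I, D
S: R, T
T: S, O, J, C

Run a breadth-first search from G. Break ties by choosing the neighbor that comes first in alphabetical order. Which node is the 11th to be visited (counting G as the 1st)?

Visit G; enqueue C, D, H, N → queue [C, D, H, N]
Visit C; enqueue B, E, L, O, P, T → queue [D, H, N, B, E, L, O, P, T]
Visit D; enqueue K, R → queue [H, N, B, E, L, O, P, T, K, R]
Visit H; enqueue F, I, Q → queue [N, B, E, L, O, P, T, K, R, F, I, Q]
Visit N; enqueue J → queue [B, E, L, O, P, T, K, R, F, I, Q, J]
Visit B → queue [E, L, O, P, T, K, R, F, I, Q, J]
Visit E → queue [L, O, P, T, K, R, F, I, Q, J]
Visit L; enqueue A, M → queue [O, P, T, K, R, F, I, Q, J, A, M]
Visit O → queue [P, T, K, R, F, I, Q, J, A, M]
Visit P → queue [T, K, R, F, I, Q, J, A, M]
Visit T; enqueue S → queue [K, R, F, I, Q, J, A, M, S]
Visit K → queue [R, F, I, Q, J, A, M, S]
Visit R → queue [F, I, Q, J, A, M, S]
Visit F → queue [I, Q, J, A, M, S]
Visit I → queue [Q, J, A, M, S]
Visit Q → queue [J, A, M, S]
Visit J → queue [A, M, S]
Visit A → queue [M, S]
Visit M → queue [S]
Visit S → queue []

Visit order: G, C, D, H, N, B, E, L, O, P, T, K, R, F, I, Q, J, A, M, S

T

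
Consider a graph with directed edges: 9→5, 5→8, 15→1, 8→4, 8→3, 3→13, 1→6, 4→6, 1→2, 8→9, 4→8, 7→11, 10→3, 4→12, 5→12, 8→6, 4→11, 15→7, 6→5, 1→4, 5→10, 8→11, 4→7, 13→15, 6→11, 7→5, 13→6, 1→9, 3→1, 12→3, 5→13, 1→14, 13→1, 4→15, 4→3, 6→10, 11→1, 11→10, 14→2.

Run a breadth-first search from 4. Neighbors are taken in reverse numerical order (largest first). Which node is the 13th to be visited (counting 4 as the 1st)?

13

Visit 4; enqueue 15, 12, 11, 8, 7, 6, 3 → queue [15, 12, 11, 8, 7, 6, 3]
Visit 15; enqueue 1 → queue [12, 11, 8, 7, 6, 3, 1]
Visit 12 → queue [11, 8, 7, 6, 3, 1]
Visit 11; enqueue 10 → queue [8, 7, 6, 3, 1, 10]
Visit 8; enqueue 9 → queue [7, 6, 3, 1, 10, 9]
Visit 7; enqueue 5 → queue [6, 3, 1, 10, 9, 5]
Visit 6 → queue [3, 1, 10, 9, 5]
Visit 3; enqueue 13 → queue [1, 10, 9, 5, 13]
Visit 1; enqueue 14, 2 → queue [10, 9, 5, 13, 14, 2]
Visit 10 → queue [9, 5, 13, 14, 2]
Visit 9 → queue [5, 13, 14, 2]
Visit 5 → queue [13, 14, 2]
Visit 13 → queue [14, 2]
Visit 14 → queue [2]
Visit 2 → queue []

Visit order: 4, 15, 12, 11, 8, 7, 6, 3, 1, 10, 9, 5, 13, 14, 2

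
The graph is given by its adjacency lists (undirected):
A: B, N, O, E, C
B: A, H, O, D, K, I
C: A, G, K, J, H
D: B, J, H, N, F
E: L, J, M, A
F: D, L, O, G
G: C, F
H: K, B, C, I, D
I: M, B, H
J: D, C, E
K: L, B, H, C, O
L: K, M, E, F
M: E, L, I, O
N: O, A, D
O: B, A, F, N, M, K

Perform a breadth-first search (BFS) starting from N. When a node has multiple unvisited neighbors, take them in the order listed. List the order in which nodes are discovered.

N O A D B F M K E C J H I L G

Visit N; enqueue O, A, D → queue [O, A, D]
Visit O; enqueue B, F, M, K → queue [A, D, B, F, M, K]
Visit A; enqueue E, C → queue [D, B, F, M, K, E, C]
Visit D; enqueue J, H → queue [B, F, M, K, E, C, J, H]
Visit B; enqueue I → queue [F, M, K, E, C, J, H, I]
Visit F; enqueue L, G → queue [M, K, E, C, J, H, I, L, G]
Visit M → queue [K, E, C, J, H, I, L, G]
Visit K → queue [E, C, J, H, I, L, G]
Visit E → queue [C, J, H, I, L, G]
Visit C → queue [J, H, I, L, G]
Visit J → queue [H, I, L, G]
Visit H → queue [I, L, G]
Visit I → queue [L, G]
Visit L → queue [G]
Visit G → queue []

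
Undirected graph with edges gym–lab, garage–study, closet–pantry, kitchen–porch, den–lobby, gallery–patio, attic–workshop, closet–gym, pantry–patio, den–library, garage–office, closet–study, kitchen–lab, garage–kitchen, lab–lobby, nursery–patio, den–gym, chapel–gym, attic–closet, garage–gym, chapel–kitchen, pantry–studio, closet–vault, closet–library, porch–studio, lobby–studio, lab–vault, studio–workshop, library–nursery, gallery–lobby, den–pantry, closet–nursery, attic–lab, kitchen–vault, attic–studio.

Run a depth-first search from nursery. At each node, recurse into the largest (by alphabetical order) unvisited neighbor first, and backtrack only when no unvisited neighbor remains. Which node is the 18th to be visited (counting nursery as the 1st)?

Visit nursery
nursery → patio
patio → pantry
pantry → studio
studio → workshop
workshop → attic
attic → lab
lab → vault
vault → kitchen
kitchen → porch
kitchen → garage
garage → study
study → closet
closet → library
library → den
den → lobby
lobby → gallery
den → gym
gym → chapel
garage → office

Visit order: nursery, patio, pantry, studio, workshop, attic, lab, vault, kitchen, porch, garage, study, closet, library, den, lobby, gallery, gym, chapel, office

gym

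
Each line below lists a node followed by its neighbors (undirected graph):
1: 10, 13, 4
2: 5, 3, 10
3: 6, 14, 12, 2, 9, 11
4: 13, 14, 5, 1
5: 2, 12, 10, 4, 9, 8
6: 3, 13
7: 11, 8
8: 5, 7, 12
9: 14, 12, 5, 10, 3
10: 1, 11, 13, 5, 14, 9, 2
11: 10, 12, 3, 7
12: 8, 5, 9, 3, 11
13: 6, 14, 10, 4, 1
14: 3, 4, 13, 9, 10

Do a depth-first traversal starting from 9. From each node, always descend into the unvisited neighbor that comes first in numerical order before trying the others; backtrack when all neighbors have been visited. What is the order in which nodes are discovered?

Visit 9
9 → 3
3 → 2
2 → 5
5 → 4
4 → 1
1 → 10
10 → 11
11 → 7
7 → 8
8 → 12
10 → 13
13 → 6
13 → 14

9 -> 3 -> 2 -> 5 -> 4 -> 1 -> 10 -> 11 -> 7 -> 8 -> 12 -> 13 -> 6 -> 14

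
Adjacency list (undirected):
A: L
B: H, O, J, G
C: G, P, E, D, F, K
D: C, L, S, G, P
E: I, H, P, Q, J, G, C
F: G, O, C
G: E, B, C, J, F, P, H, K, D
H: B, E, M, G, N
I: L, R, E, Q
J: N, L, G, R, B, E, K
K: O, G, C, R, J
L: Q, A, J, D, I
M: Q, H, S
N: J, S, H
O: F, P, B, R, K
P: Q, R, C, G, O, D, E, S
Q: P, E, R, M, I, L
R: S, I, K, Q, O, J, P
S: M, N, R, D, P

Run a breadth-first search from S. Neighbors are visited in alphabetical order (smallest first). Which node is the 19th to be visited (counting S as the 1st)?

A

Visit S; enqueue D, M, N, P, R → queue [D, M, N, P, R]
Visit D; enqueue C, G, L → queue [M, N, P, R, C, G, L]
Visit M; enqueue H, Q → queue [N, P, R, C, G, L, H, Q]
Visit N; enqueue J → queue [P, R, C, G, L, H, Q, J]
Visit P; enqueue E, O → queue [R, C, G, L, H, Q, J, E, O]
Visit R; enqueue I, K → queue [C, G, L, H, Q, J, E, O, I, K]
Visit C; enqueue F → queue [G, L, H, Q, J, E, O, I, K, F]
Visit G; enqueue B → queue [L, H, Q, J, E, O, I, K, F, B]
Visit L; enqueue A → queue [H, Q, J, E, O, I, K, F, B, A]
Visit H → queue [Q, J, E, O, I, K, F, B, A]
Visit Q → queue [J, E, O, I, K, F, B, A]
Visit J → queue [E, O, I, K, F, B, A]
Visit E → queue [O, I, K, F, B, A]
Visit O → queue [I, K, F, B, A]
Visit I → queue [K, F, B, A]
Visit K → queue [F, B, A]
Visit F → queue [B, A]
Visit B → queue [A]
Visit A → queue []

Visit order: S, D, M, N, P, R, C, G, L, H, Q, J, E, O, I, K, F, B, A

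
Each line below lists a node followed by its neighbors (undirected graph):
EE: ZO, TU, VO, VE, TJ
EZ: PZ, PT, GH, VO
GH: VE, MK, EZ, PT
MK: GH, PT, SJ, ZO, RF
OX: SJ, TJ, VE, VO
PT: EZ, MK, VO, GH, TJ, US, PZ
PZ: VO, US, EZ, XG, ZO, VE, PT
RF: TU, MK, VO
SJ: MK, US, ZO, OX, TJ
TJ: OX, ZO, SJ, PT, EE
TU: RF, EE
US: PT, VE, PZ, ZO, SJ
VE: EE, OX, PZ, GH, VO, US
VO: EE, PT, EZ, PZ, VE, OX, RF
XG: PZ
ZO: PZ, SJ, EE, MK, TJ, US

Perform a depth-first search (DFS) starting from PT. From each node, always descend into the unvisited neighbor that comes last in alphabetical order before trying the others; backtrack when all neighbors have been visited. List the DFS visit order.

PT VO VE US ZO TJ SJ OX MK RF TU EE GH EZ PZ XG

Visit PT
PT → VO
VO → VE
VE → US
US → ZO
ZO → TJ
TJ → SJ
SJ → OX
SJ → MK
MK → RF
RF → TU
TU → EE
MK → GH
GH → EZ
EZ → PZ
PZ → XG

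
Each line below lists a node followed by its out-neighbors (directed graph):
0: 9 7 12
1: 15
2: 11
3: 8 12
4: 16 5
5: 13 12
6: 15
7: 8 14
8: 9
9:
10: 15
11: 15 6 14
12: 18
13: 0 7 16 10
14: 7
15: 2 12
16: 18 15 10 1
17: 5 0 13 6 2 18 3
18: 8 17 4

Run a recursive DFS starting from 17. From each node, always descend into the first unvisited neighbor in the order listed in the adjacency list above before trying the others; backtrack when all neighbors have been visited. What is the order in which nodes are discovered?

Visit 17
17 → 5
5 → 13
13 → 0
0 → 9
0 → 7
7 → 8
7 → 14
0 → 12
12 → 18
18 → 4
4 → 16
16 → 15
15 → 2
2 → 11
11 → 6
16 → 10
16 → 1
17 → 3

17, 5, 13, 0, 9, 7, 8, 14, 12, 18, 4, 16, 15, 2, 11, 6, 10, 1, 3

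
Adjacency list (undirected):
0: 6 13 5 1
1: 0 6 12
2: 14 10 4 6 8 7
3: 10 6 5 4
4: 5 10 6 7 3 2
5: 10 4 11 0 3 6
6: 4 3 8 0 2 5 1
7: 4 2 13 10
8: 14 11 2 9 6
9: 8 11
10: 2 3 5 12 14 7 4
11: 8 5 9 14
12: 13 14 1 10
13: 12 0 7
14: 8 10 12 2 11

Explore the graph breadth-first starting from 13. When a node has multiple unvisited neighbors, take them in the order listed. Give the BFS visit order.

Visit 13; enqueue 12, 0, 7 → queue [12, 0, 7]
Visit 12; enqueue 14, 1, 10 → queue [0, 7, 14, 1, 10]
Visit 0; enqueue 6, 5 → queue [7, 14, 1, 10, 6, 5]
Visit 7; enqueue 4, 2 → queue [14, 1, 10, 6, 5, 4, 2]
Visit 14; enqueue 8, 11 → queue [1, 10, 6, 5, 4, 2, 8, 11]
Visit 1 → queue [10, 6, 5, 4, 2, 8, 11]
Visit 10; enqueue 3 → queue [6, 5, 4, 2, 8, 11, 3]
Visit 6 → queue [5, 4, 2, 8, 11, 3]
Visit 5 → queue [4, 2, 8, 11, 3]
Visit 4 → queue [2, 8, 11, 3]
Visit 2 → queue [8, 11, 3]
Visit 8; enqueue 9 → queue [11, 3, 9]
Visit 11 → queue [3, 9]
Visit 3 → queue [9]
Visit 9 → queue []

13 -> 12 -> 0 -> 7 -> 14 -> 1 -> 10 -> 6 -> 5 -> 4 -> 2 -> 8 -> 11 -> 3 -> 9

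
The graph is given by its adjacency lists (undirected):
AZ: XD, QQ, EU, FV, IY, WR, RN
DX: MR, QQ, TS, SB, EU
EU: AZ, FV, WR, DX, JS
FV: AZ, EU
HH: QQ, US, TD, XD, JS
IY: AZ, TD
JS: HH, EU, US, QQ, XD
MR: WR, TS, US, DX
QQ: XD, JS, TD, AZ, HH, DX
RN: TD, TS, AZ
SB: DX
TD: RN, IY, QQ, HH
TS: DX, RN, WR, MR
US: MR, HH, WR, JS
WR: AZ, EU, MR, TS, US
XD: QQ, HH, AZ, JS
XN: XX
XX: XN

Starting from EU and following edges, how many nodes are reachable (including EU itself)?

16

BFS from EU visits: EU, AZ, FV, WR, DX, JS, XD, QQ, IY, RN, MR, TS, US, SB, HH, TD
Reachable nodes: 16 of 18 total.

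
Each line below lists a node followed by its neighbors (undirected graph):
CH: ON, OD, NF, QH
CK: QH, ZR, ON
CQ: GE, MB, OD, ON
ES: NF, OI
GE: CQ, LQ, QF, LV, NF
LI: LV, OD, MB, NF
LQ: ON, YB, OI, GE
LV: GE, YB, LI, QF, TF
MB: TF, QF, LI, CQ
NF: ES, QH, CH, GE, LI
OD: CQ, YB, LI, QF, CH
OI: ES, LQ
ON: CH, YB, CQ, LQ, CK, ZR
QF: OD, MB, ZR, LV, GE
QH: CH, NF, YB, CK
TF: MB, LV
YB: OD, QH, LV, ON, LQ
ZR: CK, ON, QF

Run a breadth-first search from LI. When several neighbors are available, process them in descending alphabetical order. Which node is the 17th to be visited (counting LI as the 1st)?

CK

Visit LI; enqueue OD, NF, MB, LV → queue [OD, NF, MB, LV]
Visit OD; enqueue YB, QF, CQ, CH → queue [NF, MB, LV, YB, QF, CQ, CH]
Visit NF; enqueue QH, GE, ES → queue [MB, LV, YB, QF, CQ, CH, QH, GE, ES]
Visit MB; enqueue TF → queue [LV, YB, QF, CQ, CH, QH, GE, ES, TF]
Visit LV → queue [YB, QF, CQ, CH, QH, GE, ES, TF]
Visit YB; enqueue ON, LQ → queue [QF, CQ, CH, QH, GE, ES, TF, ON, LQ]
Visit QF; enqueue ZR → queue [CQ, CH, QH, GE, ES, TF, ON, LQ, ZR]
Visit CQ → queue [CH, QH, GE, ES, TF, ON, LQ, ZR]
Visit CH → queue [QH, GE, ES, TF, ON, LQ, ZR]
Visit QH; enqueue CK → queue [GE, ES, TF, ON, LQ, ZR, CK]
Visit GE → queue [ES, TF, ON, LQ, ZR, CK]
Visit ES; enqueue OI → queue [TF, ON, LQ, ZR, CK, OI]
Visit TF → queue [ON, LQ, ZR, CK, OI]
Visit ON → queue [LQ, ZR, CK, OI]
Visit LQ → queue [ZR, CK, OI]
Visit ZR → queue [CK, OI]
Visit CK → queue [OI]
Visit OI → queue []

Visit order: LI, OD, NF, MB, LV, YB, QF, CQ, CH, QH, GE, ES, TF, ON, LQ, ZR, CK, OI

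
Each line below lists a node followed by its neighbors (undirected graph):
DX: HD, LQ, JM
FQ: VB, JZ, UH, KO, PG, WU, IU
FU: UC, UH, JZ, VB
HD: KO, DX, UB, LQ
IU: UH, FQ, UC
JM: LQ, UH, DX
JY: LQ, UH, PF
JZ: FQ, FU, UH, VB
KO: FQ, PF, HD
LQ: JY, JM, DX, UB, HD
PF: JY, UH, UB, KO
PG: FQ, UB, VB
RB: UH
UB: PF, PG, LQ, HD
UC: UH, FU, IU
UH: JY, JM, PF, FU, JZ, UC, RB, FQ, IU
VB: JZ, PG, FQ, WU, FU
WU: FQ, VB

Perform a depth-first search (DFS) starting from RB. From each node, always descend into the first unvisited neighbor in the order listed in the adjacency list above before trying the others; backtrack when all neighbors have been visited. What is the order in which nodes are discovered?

RB, UH, JY, LQ, JM, DX, HD, KO, FQ, VB, JZ, FU, UC, IU, PG, UB, PF, WU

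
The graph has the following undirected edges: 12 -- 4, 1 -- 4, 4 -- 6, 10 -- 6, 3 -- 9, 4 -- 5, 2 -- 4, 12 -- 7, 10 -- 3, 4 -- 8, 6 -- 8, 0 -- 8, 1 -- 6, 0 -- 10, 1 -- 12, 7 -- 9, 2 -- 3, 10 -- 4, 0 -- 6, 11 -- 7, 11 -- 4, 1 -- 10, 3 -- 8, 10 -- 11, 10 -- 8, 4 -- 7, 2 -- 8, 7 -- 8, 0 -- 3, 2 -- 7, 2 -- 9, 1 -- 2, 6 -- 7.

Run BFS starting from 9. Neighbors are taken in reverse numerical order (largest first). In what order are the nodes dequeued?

9 7 3 2 12 11 8 6 4 10 0 1 5

Visit 9; enqueue 7, 3, 2 → queue [7, 3, 2]
Visit 7; enqueue 12, 11, 8, 6, 4 → queue [3, 2, 12, 11, 8, 6, 4]
Visit 3; enqueue 10, 0 → queue [2, 12, 11, 8, 6, 4, 10, 0]
Visit 2; enqueue 1 → queue [12, 11, 8, 6, 4, 10, 0, 1]
Visit 12 → queue [11, 8, 6, 4, 10, 0, 1]
Visit 11 → queue [8, 6, 4, 10, 0, 1]
Visit 8 → queue [6, 4, 10, 0, 1]
Visit 6 → queue [4, 10, 0, 1]
Visit 4; enqueue 5 → queue [10, 0, 1, 5]
Visit 10 → queue [0, 1, 5]
Visit 0 → queue [1, 5]
Visit 1 → queue [5]
Visit 5 → queue []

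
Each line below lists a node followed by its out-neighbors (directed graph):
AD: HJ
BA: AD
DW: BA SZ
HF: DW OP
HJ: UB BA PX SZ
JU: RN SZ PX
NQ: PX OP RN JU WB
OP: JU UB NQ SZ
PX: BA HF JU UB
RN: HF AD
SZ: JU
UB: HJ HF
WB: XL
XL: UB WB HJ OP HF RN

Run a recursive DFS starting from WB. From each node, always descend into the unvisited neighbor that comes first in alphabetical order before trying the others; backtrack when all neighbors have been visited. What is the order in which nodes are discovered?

Visit WB
WB → XL
XL → HF
HF → DW
DW → BA
BA → AD
AD → HJ
HJ → PX
PX → JU
JU → RN
JU → SZ
PX → UB
HF → OP
OP → NQ

WB, XL, HF, DW, BA, AD, HJ, PX, JU, RN, SZ, UB, OP, NQ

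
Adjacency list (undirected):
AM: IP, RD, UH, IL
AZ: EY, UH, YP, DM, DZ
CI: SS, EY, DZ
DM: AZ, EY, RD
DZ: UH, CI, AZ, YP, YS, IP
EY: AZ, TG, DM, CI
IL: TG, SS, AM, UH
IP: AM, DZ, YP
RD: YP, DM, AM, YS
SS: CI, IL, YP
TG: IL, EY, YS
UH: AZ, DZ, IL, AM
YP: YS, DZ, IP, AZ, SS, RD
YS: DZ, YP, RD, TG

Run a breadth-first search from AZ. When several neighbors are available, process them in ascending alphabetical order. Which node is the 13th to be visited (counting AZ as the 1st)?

Visit AZ; enqueue DM, DZ, EY, UH, YP → queue [DM, DZ, EY, UH, YP]
Visit DM; enqueue RD → queue [DZ, EY, UH, YP, RD]
Visit DZ; enqueue CI, IP, YS → queue [EY, UH, YP, RD, CI, IP, YS]
Visit EY; enqueue TG → queue [UH, YP, RD, CI, IP, YS, TG]
Visit UH; enqueue AM, IL → queue [YP, RD, CI, IP, YS, TG, AM, IL]
Visit YP; enqueue SS → queue [RD, CI, IP, YS, TG, AM, IL, SS]
Visit RD → queue [CI, IP, YS, TG, AM, IL, SS]
Visit CI → queue [IP, YS, TG, AM, IL, SS]
Visit IP → queue [YS, TG, AM, IL, SS]
Visit YS → queue [TG, AM, IL, SS]
Visit TG → queue [AM, IL, SS]
Visit AM → queue [IL, SS]
Visit IL → queue [SS]
Visit SS → queue []

Visit order: AZ, DM, DZ, EY, UH, YP, RD, CI, IP, YS, TG, AM, IL, SS

IL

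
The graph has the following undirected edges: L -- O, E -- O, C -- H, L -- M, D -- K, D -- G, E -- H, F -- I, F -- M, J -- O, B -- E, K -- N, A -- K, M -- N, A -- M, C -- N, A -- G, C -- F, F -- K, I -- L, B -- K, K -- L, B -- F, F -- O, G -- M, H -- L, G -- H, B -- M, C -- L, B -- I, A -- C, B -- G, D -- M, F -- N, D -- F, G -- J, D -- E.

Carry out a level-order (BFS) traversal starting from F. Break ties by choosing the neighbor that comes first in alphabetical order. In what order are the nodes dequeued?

Visit F; enqueue B, C, D, I, K, M, N, O → queue [B, C, D, I, K, M, N, O]
Visit B; enqueue E, G → queue [C, D, I, K, M, N, O, E, G]
Visit C; enqueue A, H, L → queue [D, I, K, M, N, O, E, G, A, H, L]
Visit D → queue [I, K, M, N, O, E, G, A, H, L]
Visit I → queue [K, M, N, O, E, G, A, H, L]
Visit K → queue [M, N, O, E, G, A, H, L]
Visit M → queue [N, O, E, G, A, H, L]
Visit N → queue [O, E, G, A, H, L]
Visit O; enqueue J → queue [E, G, A, H, L, J]
Visit E → queue [G, A, H, L, J]
Visit G → queue [A, H, L, J]
Visit A → queue [H, L, J]
Visit H → queue [L, J]
Visit L → queue [J]
Visit J → queue []

F → B → C → D → I → K → M → N → O → E → G → A → H → L → J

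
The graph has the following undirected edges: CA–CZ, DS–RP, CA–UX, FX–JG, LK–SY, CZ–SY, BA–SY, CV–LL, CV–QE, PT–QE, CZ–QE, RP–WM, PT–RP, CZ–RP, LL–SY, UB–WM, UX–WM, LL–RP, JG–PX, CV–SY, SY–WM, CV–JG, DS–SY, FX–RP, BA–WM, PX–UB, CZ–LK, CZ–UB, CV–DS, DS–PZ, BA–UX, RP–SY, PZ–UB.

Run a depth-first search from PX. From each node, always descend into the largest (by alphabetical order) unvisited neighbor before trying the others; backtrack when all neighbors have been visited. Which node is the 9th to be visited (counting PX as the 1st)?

PT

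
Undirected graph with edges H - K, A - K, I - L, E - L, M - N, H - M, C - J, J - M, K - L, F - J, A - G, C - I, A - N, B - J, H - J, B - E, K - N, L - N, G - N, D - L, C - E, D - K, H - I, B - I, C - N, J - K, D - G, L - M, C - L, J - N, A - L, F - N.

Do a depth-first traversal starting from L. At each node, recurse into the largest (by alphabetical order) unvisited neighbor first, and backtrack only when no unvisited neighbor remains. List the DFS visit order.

L, N, M, J, K, H, I, C, E, B, D, G, A, F

Visit L
L → N
N → M
M → J
J → K
K → H
H → I
I → C
C → E
E → B
K → D
D → G
G → A
J → F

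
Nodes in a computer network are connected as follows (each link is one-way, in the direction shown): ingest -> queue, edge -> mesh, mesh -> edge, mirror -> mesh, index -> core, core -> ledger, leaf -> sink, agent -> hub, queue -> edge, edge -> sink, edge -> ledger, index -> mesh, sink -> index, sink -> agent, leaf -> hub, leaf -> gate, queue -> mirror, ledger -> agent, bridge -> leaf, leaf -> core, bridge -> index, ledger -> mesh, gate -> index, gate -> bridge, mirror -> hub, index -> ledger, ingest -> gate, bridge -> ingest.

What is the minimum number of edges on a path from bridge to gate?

Level 0: bridge
Level 1: index, ingest, leaf
Level 2: core, gate, hub, ledger, mesh, queue, sink
Level 3: agent, edge, mirror
gate first appears at level 2.

2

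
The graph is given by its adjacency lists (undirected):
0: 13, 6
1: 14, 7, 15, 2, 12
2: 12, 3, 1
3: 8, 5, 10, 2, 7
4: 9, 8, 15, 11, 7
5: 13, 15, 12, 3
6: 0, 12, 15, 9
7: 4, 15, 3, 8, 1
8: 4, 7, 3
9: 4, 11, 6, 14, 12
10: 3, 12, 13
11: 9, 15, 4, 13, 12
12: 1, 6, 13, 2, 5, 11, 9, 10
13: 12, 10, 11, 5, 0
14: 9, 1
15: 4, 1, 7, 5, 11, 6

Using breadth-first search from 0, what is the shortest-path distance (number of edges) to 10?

Level 0: 0
Level 1: 6, 13
Level 2: 5, 9, 10, 11, 12, 15
Level 3: 1, 2, 3, 4, 7, 14
Level 4: 8
10 first appears at level 2.

2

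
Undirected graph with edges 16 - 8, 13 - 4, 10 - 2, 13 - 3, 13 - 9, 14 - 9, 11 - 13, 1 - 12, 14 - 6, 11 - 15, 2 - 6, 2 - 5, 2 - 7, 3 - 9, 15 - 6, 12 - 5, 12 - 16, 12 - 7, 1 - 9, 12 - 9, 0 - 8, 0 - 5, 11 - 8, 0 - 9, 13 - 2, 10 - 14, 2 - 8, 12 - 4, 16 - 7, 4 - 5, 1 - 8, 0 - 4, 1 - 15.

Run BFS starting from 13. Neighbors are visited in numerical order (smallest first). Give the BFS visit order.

13, 2, 3, 4, 9, 11, 5, 6, 7, 8, 10, 0, 12, 1, 14, 15, 16

Visit 13; enqueue 2, 3, 4, 9, 11 → queue [2, 3, 4, 9, 11]
Visit 2; enqueue 5, 6, 7, 8, 10 → queue [3, 4, 9, 11, 5, 6, 7, 8, 10]
Visit 3 → queue [4, 9, 11, 5, 6, 7, 8, 10]
Visit 4; enqueue 0, 12 → queue [9, 11, 5, 6, 7, 8, 10, 0, 12]
Visit 9; enqueue 1, 14 → queue [11, 5, 6, 7, 8, 10, 0, 12, 1, 14]
Visit 11; enqueue 15 → queue [5, 6, 7, 8, 10, 0, 12, 1, 14, 15]
Visit 5 → queue [6, 7, 8, 10, 0, 12, 1, 14, 15]
Visit 6 → queue [7, 8, 10, 0, 12, 1, 14, 15]
Visit 7; enqueue 16 → queue [8, 10, 0, 12, 1, 14, 15, 16]
Visit 8 → queue [10, 0, 12, 1, 14, 15, 16]
Visit 10 → queue [0, 12, 1, 14, 15, 16]
Visit 0 → queue [12, 1, 14, 15, 16]
Visit 12 → queue [1, 14, 15, 16]
Visit 1 → queue [14, 15, 16]
Visit 14 → queue [15, 16]
Visit 15 → queue [16]
Visit 16 → queue []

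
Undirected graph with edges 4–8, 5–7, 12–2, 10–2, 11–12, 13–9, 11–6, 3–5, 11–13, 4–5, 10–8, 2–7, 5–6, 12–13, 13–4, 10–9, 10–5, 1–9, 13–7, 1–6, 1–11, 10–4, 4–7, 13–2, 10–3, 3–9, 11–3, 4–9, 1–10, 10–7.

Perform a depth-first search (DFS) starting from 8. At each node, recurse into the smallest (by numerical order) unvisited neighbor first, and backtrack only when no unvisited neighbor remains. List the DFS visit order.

Visit 8
8 → 4
4 → 5
5 → 3
3 → 9
9 → 1
1 → 6
6 → 11
11 → 12
12 → 2
2 → 7
7 → 10
7 → 13

8, 4, 5, 3, 9, 1, 6, 11, 12, 2, 7, 10, 13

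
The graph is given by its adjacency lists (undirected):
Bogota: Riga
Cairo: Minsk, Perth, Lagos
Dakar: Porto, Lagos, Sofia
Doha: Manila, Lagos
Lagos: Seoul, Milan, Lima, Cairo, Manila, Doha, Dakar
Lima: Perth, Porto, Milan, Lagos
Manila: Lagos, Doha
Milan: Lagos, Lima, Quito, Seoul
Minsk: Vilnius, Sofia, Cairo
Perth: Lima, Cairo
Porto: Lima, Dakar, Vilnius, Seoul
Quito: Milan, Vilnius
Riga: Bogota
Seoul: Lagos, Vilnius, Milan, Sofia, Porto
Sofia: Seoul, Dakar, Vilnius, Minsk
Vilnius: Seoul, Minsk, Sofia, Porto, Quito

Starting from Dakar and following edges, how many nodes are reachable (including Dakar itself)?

BFS from Dakar visits: Dakar, Porto, Lagos, Sofia, Lima, Vilnius, Seoul, Milan, Cairo, Manila, Doha, Minsk, Perth, Quito
Reachable nodes: 14 of 16 total.

14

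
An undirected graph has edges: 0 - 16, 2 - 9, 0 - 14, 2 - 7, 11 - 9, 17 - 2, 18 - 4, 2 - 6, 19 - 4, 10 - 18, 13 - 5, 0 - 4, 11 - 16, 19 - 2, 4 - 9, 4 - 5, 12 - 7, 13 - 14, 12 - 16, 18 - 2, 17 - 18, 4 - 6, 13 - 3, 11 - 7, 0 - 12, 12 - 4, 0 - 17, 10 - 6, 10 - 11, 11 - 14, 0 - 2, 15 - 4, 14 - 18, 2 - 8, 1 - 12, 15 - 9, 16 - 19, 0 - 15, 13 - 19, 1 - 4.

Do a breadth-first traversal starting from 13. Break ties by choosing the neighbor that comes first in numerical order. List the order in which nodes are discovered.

13, 3, 5, 14, 19, 4, 0, 11, 18, 2, 16, 1, 6, 9, 12, 15, 17, 7, 10, 8

Visit 13; enqueue 3, 5, 14, 19 → queue [3, 5, 14, 19]
Visit 3 → queue [5, 14, 19]
Visit 5; enqueue 4 → queue [14, 19, 4]
Visit 14; enqueue 0, 11, 18 → queue [19, 4, 0, 11, 18]
Visit 19; enqueue 2, 16 → queue [4, 0, 11, 18, 2, 16]
Visit 4; enqueue 1, 6, 9, 12, 15 → queue [0, 11, 18, 2, 16, 1, 6, 9, 12, 15]
Visit 0; enqueue 17 → queue [11, 18, 2, 16, 1, 6, 9, 12, 15, 17]
Visit 11; enqueue 7, 10 → queue [18, 2, 16, 1, 6, 9, 12, 15, 17, 7, 10]
Visit 18 → queue [2, 16, 1, 6, 9, 12, 15, 17, 7, 10]
Visit 2; enqueue 8 → queue [16, 1, 6, 9, 12, 15, 17, 7, 10, 8]
Visit 16 → queue [1, 6, 9, 12, 15, 17, 7, 10, 8]
Visit 1 → queue [6, 9, 12, 15, 17, 7, 10, 8]
Visit 6 → queue [9, 12, 15, 17, 7, 10, 8]
Visit 9 → queue [12, 15, 17, 7, 10, 8]
Visit 12 → queue [15, 17, 7, 10, 8]
Visit 15 → queue [17, 7, 10, 8]
Visit 17 → queue [7, 10, 8]
Visit 7 → queue [10, 8]
Visit 10 → queue [8]
Visit 8 → queue []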